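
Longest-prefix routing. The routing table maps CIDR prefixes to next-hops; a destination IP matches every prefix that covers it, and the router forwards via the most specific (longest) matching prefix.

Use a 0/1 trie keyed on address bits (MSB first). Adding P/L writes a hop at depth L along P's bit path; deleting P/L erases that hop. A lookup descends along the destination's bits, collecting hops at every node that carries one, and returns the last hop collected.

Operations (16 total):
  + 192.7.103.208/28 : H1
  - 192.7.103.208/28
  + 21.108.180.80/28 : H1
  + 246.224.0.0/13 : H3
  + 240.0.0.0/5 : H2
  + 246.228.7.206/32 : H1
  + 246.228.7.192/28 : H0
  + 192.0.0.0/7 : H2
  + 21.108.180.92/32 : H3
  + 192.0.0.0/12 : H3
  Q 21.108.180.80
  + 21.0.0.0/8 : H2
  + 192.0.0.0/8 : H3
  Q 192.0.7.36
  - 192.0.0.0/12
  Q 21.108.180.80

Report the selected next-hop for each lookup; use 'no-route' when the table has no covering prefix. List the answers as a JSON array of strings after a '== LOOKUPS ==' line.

Process each operation:
  add 192.7.103.208/28 -> H1 at depth 28
  - 192.7.103.208/28 clear@28
  add 21.108.180.80/28 -> H1 at depth 28
  add 246.224.0.0/13 -> H3 at depth 13
  add 240.0.0.0/5 -> H2 at depth 5
  add 246.228.7.206/32 -> H1 at depth 32
  add 246.228.7.192/28 -> H0 at depth 28
  add 192.0.0.0/7 -> H2 at depth 7
  add 21.108.180.92/32 -> H3 at depth 32
  add 192.0.0.0/12 -> H3 at depth 12
  Q 21.108.180.80: descend 0001010101101100101101000101 ; hops seen [H1] ; pick H1
  add 21.0.0.0/8 -> H2 at depth 8
  add 192.0.0.0/8 -> H3 at depth 8
  Q 192.0.7.36: descend 1100000000000 ; hops seen [H2,H3,H3] ; pick H3
  - 192.0.0.0/12 clear@12
  Q 21.108.180.80: descend 0001010101101100101101000101 ; hops seen [H2,H1] ; pick H1

== LOOKUPS ==
["H1","H3","H1"]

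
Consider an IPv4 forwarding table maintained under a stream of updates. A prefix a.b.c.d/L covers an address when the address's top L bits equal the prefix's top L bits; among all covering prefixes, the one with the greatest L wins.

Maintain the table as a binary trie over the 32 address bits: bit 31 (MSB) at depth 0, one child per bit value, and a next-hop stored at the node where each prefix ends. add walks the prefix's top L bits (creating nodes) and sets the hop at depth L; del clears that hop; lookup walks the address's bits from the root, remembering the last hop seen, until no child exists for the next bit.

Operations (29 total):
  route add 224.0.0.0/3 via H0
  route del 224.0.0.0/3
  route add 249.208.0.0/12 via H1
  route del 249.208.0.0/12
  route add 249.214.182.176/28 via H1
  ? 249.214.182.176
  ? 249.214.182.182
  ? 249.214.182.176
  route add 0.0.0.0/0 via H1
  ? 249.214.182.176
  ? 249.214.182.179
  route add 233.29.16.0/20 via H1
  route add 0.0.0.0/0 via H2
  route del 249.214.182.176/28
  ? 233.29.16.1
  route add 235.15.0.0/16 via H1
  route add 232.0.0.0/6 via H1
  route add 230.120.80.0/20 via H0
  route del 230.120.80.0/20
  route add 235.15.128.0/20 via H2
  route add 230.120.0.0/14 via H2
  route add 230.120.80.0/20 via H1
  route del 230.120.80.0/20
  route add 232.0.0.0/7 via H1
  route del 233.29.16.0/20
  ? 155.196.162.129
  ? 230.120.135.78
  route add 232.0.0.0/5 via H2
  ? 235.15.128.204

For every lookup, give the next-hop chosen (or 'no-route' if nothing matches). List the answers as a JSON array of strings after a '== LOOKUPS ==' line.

Apply in order:
  + 224.0.0.0/3 (H0) depth=3
  del 224.0.0.0/3 (clear depth 3)
  + 249.208.0.0/12 (H1) depth=12
  del 249.208.0.0/12 (clear depth 12)
  + 249.214.182.176/28 (H1) depth=28
  lookup 249.214.182.176: bits 1111100111010110101101101011 walk d0:-→d1:-→d2:-→d3:-→d4:-→d5:-→d6:-→d7:-→d8:-→d9:-→d10:-→d11:-→d12:-→d13:-→d14:-→d15:-→d16:-→d17:-→d18:-→d19:-→d20:-→d21:-→d22:-→d23:-→d24:-→d25:-→d26:-→d27:-→d28:H1 -> H1
  lookup 249.214.182.182: bits 1111100111010110101101101011 walk d0:-→d1:-→d2:-→d3:-→d4:-→d5:-→d6:-→d7:-→d8:-→d9:-→d10:-→d11:-→d12:-→d13:-→d14:-→d15:-→d16:-→d17:-→d18:-→d19:-→d20:-→d21:-→d22:-→d23:-→d24:-→d25:-→d26:-→d27:-→d28:H1 -> H1
  lookup 249.214.182.176: bits 1111100111010110101101101011 walk d0:-→d1:-→d2:-→d3:-→d4:-→d5:-→d6:-→d7:-→d8:-→d9:-→d10:-→d11:-→d12:-→d13:-→d14:-→d15:-→d16:-→d17:-→d18:-→d19:-→d20:-→d21:-→d22:-→d23:-→d24:-→d25:-→d26:-→d27:-→d28:H1 -> H1
  + 0.0.0.0/0 (H1) depth=0
  lookup 249.214.182.176: bits 1111100111010110101101101011 walk d0:H1→d1:-→d2:-→d3:-→d4:-→d5:-→d6:-→d7:-→d8:-→d9:-→d10:-→d11:-→d12:-→d13:-→d14:-→d15:-→d16:-→d17:-→d18:-→d19:-→d20:-→d21:-→d22:-→d23:-→d24:-→d25:-→d26:-→d27:-→d28:H1 -> H1
  lookup 249.214.182.179: bits 1111100111010110101101101011 walk d0:H1→d1:-→d2:-→d3:-→d4:-→d5:-→d6:-→d7:-→d8:-→d9:-→d10:-→d11:-→d12:-→d13:-→d14:-→d15:-→d16:-→d17:-→d18:-→d19:-→d20:-→d21:-→d22:-→d23:-→d24:-→d25:-→d26:-→d27:-→d28:H1 -> H1
  + 233.29.16.0/20 (H1) depth=20
  + 0.0.0.0/0 (H2) depth=0
  del 249.214.182.176/28 (clear depth 28)
  lookup 233.29.16.1: bits 11101001000111010001 walk d0:H2→d1:-→d2:-→d3:-→d4:-→d5:-→d6:-→d7:-→d8:-→d9:-→d10:-→d11:-→d12:-→d13:-→d14:-→d15:-→d16:-→d17:-→d18:-→d19:-→d20:H1 -> H1
  + 235.15.0.0/16 (H1) depth=16
  + 232.0.0.0/6 (H1) depth=6
  + 230.120.80.0/20 (H0) depth=20
  del 230.120.80.0/20 (clear depth 20)
  + 235.15.128.0/20 (H2) depth=20
  + 230.120.0.0/14 (H2) depth=14
  + 230.120.80.0/20 (H1) depth=20
  del 230.120.80.0/20 (clear depth 20)
  + 232.0.0.0/7 (H1) depth=7
  del 233.29.16.0/20 (clear depth 20)
  lookup 155.196.162.129: bits 1 walk d0:H2→d1:- -> H2
  lookup 230.120.135.78: bits 1110011001111000 walk d0:H2→d1:-→d2:-→d3:-→d4:-→d5:-→d6:-→d7:-→d8:-→d9:-→d10:-→d11:-→d12:-→d13:-→d14:H2→d15:-→d16:- -> H2
  + 232.0.0.0/5 (H2) depth=5
  lookup 235.15.128.204: bits 11101011000011111000 walk d0:H2→d1:-→d2:-→d3:-→d4:-→d5:H2→d6:H1→d7:-→d8:-→d9:-→d10:-→d11:-→d12:-→d13:-→d14:-→d15:-→d16:H1→d17:-→d18:-→d19:-→d20:H2 -> H2

== LOOKUPS ==
["H1","H1","H1","H1","H1","H1","H2","H2","H2"]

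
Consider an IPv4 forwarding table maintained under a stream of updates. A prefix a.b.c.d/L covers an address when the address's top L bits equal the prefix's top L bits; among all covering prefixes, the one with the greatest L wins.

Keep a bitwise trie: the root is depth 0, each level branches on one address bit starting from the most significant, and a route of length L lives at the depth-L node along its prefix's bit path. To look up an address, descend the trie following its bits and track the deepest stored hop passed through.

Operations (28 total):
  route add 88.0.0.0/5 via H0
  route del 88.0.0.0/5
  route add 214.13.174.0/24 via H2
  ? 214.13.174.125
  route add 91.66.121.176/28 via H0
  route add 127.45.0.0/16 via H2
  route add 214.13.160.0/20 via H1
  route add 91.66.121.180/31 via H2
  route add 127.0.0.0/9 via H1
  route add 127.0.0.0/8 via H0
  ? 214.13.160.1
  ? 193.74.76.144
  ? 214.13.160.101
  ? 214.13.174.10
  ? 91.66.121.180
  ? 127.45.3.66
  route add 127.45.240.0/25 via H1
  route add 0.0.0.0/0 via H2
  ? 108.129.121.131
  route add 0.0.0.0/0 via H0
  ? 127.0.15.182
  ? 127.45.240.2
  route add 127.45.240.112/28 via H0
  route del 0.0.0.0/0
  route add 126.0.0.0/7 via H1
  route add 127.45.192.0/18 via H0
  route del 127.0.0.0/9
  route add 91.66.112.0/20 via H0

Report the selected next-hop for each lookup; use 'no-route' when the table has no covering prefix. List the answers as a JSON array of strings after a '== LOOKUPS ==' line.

Process each operation:
  add 88.0.0.0/5 -> H0 at depth 5
  - 88.0.0.0/5 clear@5
  add 214.13.174.0/24 -> H2 at depth 24
  Q 214.13.174.125: descend 110101100000110110101110 ; hops seen [H2] ; pick H2
  add 91.66.121.176/28 -> H0 at depth 28
  add 127.45.0.0/16 -> H2 at depth 16
  add 214.13.160.0/20 -> H1 at depth 20
  add 91.66.121.180/31 -> H2 at depth 31
  add 127.0.0.0/9 -> H1 at depth 9
  add 127.0.0.0/8 -> H0 at depth 8
  Q 214.13.160.1: descend 11010110000011011010 ; hops seen [H1] ; pick H1
  Q 193.74.76.144: descend 110 ; hops seen [∅] ; pick no-route
  Q 214.13.160.101: descend 11010110000011011010 ; hops seen [H1] ; pick H1
  Q 214.13.174.10: descend 110101100000110110101110 ; hops seen [H1,H2] ; pick H2
  Q 91.66.121.180: descend 0101101101000010011110011011010 ; hops seen [H0,H2] ; pick H2
  Q 127.45.3.66: descend 0111111100101101 ; hops seen [H0,H1,H2] ; pick H2
  add 127.45.240.0/25 -> H1 at depth 25
  add 0.0.0.0/0 -> H2 at depth 0
  Q 108.129.121.131: descend 011 ; hops seen [H2] ; pick H2
  add 0.0.0.0/0 -> H0 at depth 0
  Q 127.0.15.182: descend 0111111100 ; hops seen [H0,H0,H1] ; pick H1
  Q 127.45.240.2: descend 0111111100101101111100000 ; hops seen [H0,H0,H1,H2,H1] ; pick H1
  add 127.45.240.112/28 -> H0 at depth 28
  - 0.0.0.0/0 clear@0
  add 126.0.0.0/7 -> H1 at depth 7
  add 127.45.192.0/18 -> H0 at depth 18
  - 127.0.0.0/9 clear@9
  add 91.66.112.0/20 -> H0 at depth 20

== LOOKUPS ==
["H2","H1","no-route","H1","H2","H2","H2","H2","H1","H1"]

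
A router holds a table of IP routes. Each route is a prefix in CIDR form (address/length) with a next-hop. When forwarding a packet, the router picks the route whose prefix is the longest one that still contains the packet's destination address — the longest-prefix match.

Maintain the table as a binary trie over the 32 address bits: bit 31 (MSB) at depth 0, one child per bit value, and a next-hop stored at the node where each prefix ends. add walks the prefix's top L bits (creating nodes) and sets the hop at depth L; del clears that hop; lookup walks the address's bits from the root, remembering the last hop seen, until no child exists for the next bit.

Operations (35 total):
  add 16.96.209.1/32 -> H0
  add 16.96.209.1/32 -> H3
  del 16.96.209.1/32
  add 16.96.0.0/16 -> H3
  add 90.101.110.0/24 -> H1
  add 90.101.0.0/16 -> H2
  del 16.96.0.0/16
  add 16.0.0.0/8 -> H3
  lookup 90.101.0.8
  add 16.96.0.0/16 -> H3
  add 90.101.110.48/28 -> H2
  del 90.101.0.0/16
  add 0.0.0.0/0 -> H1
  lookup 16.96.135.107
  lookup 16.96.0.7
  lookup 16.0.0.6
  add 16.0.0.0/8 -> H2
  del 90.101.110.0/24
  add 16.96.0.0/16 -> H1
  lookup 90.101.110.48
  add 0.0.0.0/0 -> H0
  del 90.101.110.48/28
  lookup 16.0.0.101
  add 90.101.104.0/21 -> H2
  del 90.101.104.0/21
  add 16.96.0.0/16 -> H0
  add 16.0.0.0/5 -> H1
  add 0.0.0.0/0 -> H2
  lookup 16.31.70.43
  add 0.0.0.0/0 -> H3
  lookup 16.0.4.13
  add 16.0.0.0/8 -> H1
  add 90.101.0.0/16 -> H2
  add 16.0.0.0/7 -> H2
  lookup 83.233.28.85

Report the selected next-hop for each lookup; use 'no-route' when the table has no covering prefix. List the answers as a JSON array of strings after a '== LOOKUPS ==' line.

Process each operation:
  add 16.96.209.1/32 -> H0 at depth 32
  add 16.96.209.1/32 -> H3 at depth 32
  del 16.96.209.1/32 (clear depth 32)
  add 16.96.0.0/16 -> H3 at depth 16
  add 90.101.110.0/24 -> H1 at depth 24
  add 90.101.0.0/16 -> H2 at depth 16
  del 16.96.0.0/16 (clear depth 16)
  add 16.0.0.0/8 -> H3 at depth 8
  ? 90.101.0.8  path d0:-→d1:-→d2:-→d3:-→d4:-→d5:-→d6:-→d7:-→d8:-→d9:-→d10:-→d11:-→d12:-→d13:-→d14:-→d15:-→d16:H2→d17:-  best=H2
  add 16.96.0.0/16 -> H3 at depth 16
  add 90.101.110.48/28 -> H2 at depth 28
  del 90.101.0.0/16 (clear depth 16)
  add 0.0.0.0/0 -> H1 at depth 0
  ? 16.96.135.107  path d0:H1→d1:-→d2:-→d3:-→d4:-→d5:-→d6:-→d7:-→d8:H3→d9:-→d10:-→d11:-→d12:-→d13:-→d14:-→d15:-→d16:H3→d17:-  best=H3
  ? 16.96.0.7  path d0:H1→d1:-→d2:-→d3:-→d4:-→d5:-→d6:-→d7:-→d8:H3→d9:-→d10:-→d11:-→d12:-→d13:-→d14:-→d15:-→d16:H3  best=H3
  ? 16.0.0.6  path d0:H1→d1:-→d2:-→d3:-→d4:-→d5:-→d6:-→d7:-→d8:H3→d9:-  best=H3
  add 16.0.0.0/8 -> H2 at depth 8
  del 90.101.110.0/24 (clear depth 24)
  add 16.96.0.0/16 -> H1 at depth 16
  ? 90.101.110.48  path d0:H1→d1:-→d2:-→d3:-→d4:-→d5:-→d6:-→d7:-→d8:-→d9:-→d10:-→d11:-→d12:-→d13:-→d14:-→d15:-→d16:-→d17:-→d18:-→d19:-→d20:-→d21:-→d22:-→d23:-→d24:-→d25:-→d26:-→d27:-→d28:H2  best=H2
  add 0.0.0.0/0 -> H0 at depth 0
  del 90.101.110.48/28 (clear depth 28)
  ? 16.0.0.101  path d0:H0→d1:-→d2:-→d3:-→d4:-→d5:-→d6:-→d7:-→d8:H2→d9:-  best=H2
  add 90.101.104.0/21 -> H2 at depth 21
  del 90.101.104.0/21 (clear depth 21)
  add 16.96.0.0/16 -> H0 at depth 16
  add 16.0.0.0/5 -> H1 at depth 5
  add 0.0.0.0/0 -> H2 at depth 0
  ? 16.31.70.43  path d0:H2→d1:-→d2:-→d3:-→d4:-→d5:H1→d6:-→d7:-→d8:H2→d9:-  best=H2
  add 0.0.0.0/0 -> H3 at depth 0
  ? 16.0.4.13  path d0:H3→d1:-→d2:-→d3:-→d4:-→d5:H1→d6:-→d7:-→d8:H2→d9:-  best=H2
  add 16.0.0.0/8 -> H1 at depth 8
  add 90.101.0.0/16 -> H2 at depth 16
  add 16.0.0.0/7 -> H2 at depth 7
  ? 83.233.28.85  path d0:H3→d1:-→d2:-→d3:-→d4:-  best=H3

== LOOKUPS ==
["H2","H3","H3","H3","H2","H2","H2","H2","H3"]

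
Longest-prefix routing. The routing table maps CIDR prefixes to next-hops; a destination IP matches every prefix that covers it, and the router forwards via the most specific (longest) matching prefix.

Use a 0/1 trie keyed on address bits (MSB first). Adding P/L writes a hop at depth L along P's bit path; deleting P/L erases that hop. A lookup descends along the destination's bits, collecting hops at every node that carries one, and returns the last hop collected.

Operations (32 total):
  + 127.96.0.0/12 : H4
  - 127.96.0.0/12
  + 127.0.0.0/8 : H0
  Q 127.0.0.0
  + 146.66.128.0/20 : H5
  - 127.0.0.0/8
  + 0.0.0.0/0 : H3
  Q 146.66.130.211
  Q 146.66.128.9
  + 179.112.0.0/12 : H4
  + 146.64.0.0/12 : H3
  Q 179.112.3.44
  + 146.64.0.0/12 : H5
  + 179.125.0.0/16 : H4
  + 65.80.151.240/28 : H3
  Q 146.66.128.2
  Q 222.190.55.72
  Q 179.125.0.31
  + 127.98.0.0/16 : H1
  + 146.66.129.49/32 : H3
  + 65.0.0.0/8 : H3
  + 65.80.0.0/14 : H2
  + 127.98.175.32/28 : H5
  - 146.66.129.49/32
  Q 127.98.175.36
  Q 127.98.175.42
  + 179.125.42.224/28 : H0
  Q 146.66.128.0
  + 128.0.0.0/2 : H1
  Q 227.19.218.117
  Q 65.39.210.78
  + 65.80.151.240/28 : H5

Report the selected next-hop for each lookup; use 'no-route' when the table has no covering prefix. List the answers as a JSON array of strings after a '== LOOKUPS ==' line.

Process each operation:
  add 127.96.0.0/12 -> H4 at depth 12
  - 127.96.0.0/12 clear@12
  add 127.0.0.0/8 -> H0 at depth 8
  ? 127.0.0.0  path d0:-→d1:-→d2:-→d3:-→d4:-→d5:-→d6:-→d7:-→d8:H0→d9:-  best=H0
  add 146.66.128.0/20 -> H5 at depth 20
  - 127.0.0.0/8 clear@8
  add 0.0.0.0/0 -> H3 at depth 0
  ? 146.66.130.211  path d0:H3→d1:-→d2:-→d3:-→d4:-→d5:-→d6:-→d7:-→d8:-→d9:-→d10:-→d11:-→d12:-→d13:-→d14:-→d15:-→d16:-→d17:-→d18:-→d19:-→d20:H5  best=H5
  ? 146.66.128.9  path d0:H3→d1:-→d2:-→d3:-→d4:-→d5:-→d6:-→d7:-→d8:-→d9:-→d10:-→d11:-→d12:-→d13:-→d14:-→d15:-→d16:-→d17:-→d18:-→d19:-→d20:H5  best=H5
  add 179.112.0.0/12 -> H4 at depth 12
  add 146.64.0.0/12 -> H3 at depth 12
  ? 179.112.3.44  path d0:H3→d1:-→d2:-→d3:-→d4:-→d5:-→d6:-→d7:-→d8:-→d9:-→d10:-→d11:-→d12:H4  best=H4
  add 146.64.0.0/12 -> H5 at depth 12
  add 179.125.0.0/16 -> H4 at depth 16
  add 65.80.151.240/28 -> H3 at depth 28
  ? 146.66.128.2  path d0:H3→d1:-→d2:-→d3:-→d4:-→d5:-→d6:-→d7:-→d8:-→d9:-→d10:-→d11:-→d12:H5→d13:-→d14:-→d15:-→d16:-→d17:-→d18:-→d19:-→d20:H5  best=H5
  ? 222.190.55.72  path d0:H3→d1:-  best=H3
  ? 179.125.0.31  path d0:H3→d1:-→d2:-→d3:-→d4:-→d5:-→d6:-→d7:-→d8:-→d9:-→d10:-→d11:-→d12:H4→d13:-→d14:-→d15:-→d16:H4  best=H4
  add 127.98.0.0/16 -> H1 at depth 16
  add 146.66.129.49/32 -> H3 at depth 32
  add 65.0.0.0/8 -> H3 at depth 8
  add 65.80.0.0/14 -> H2 at depth 14
  add 127.98.175.32/28 -> H5 at depth 28
  - 146.66.129.49/32 clear@32
  ? 127.98.175.36  path d0:H3→d1:-→d2:-→d3:-→d4:-→d5:-→d6:-→d7:-→d8:-→d9:-→d10:-→d11:-→d12:-→d13:-→d14:-→d15:-→d16:H1→d17:-→d18:-→d19:-→d20:-→d21:-→d22:-→d23:-→d24:-→d25:-→d26:-→d27:-→d28:H5  best=H5
  ? 127.98.175.42  path d0:H3→d1:-→d2:-→d3:-→d4:-→d5:-→d6:-→d7:-→d8:-→d9:-→d10:-→d11:-→d12:-→d13:-→d14:-→d15:-→d16:H1→d17:-→d18:-→d19:-→d20:-→d21:-→d22:-→d23:-→d24:-→d25:-→d26:-→d27:-→d28:H5  best=H5
  add 179.125.42.224/28 -> H0 at depth 28
  ? 146.66.128.0  path d0:H3→d1:-→d2:-→d3:-→d4:-→d5:-→d6:-→d7:-→d8:-→d9:-→d10:-→d11:-→d12:H5→d13:-→d14:-→d15:-→d16:-→d17:-→d18:-→d19:-→d20:H5→d21:-→d22:-→d23:-  best=H5
  add 128.0.0.0/2 -> H1 at depth 2
  ? 227.19.218.117  path d0:H3→d1:-  best=H3
  ? 65.39.210.78  path d0:H3→d1:-→d2:-→d3:-→d4:-→d5:-→d6:-→d7:-→d8:H3→d9:-  best=H3
  add 65.80.151.240/28 -> H5 at depth 28

== LOOKUPS ==
["H0","H5","H5","H4","H5","H3","H4","H5","H5","H5","H3","H3"]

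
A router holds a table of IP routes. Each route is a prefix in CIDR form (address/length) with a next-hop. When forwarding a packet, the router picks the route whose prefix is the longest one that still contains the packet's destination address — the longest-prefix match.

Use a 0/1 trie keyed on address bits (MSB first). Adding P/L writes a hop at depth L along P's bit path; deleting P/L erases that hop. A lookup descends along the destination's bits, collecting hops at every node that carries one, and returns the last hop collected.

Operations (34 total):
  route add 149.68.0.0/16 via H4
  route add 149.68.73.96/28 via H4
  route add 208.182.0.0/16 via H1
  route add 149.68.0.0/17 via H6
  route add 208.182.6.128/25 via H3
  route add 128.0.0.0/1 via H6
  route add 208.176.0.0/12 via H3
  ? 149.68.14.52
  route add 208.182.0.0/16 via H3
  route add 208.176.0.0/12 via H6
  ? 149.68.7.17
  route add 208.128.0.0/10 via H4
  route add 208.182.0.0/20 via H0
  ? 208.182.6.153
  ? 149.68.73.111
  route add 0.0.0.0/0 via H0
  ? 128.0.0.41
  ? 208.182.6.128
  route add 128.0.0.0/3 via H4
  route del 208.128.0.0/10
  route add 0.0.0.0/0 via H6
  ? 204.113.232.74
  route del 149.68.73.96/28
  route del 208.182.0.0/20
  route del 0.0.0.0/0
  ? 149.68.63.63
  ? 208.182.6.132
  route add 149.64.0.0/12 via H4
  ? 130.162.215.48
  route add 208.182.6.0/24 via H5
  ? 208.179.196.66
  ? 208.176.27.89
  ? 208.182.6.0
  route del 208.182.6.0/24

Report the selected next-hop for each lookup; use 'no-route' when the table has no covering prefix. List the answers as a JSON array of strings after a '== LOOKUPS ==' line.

Process each operation:
  add 149.68.0.0/16 -> H4 at depth 16
  add 149.68.73.96/28 -> H4 at depth 28
  add 208.182.0.0/16 -> H1 at depth 16
  add 149.68.0.0/17 -> H6 at depth 17
  add 208.182.6.128/25 -> H3 at depth 25
  add 128.0.0.0/1 -> H6 at depth 1
  add 208.176.0.0/12 -> H3 at depth 12
  ? 149.68.14.52  path d0:-→d1:H6→d2:-→d3:-→d4:-→d5:-→d6:-→d7:-→d8:-→d9:-→d10:-→d11:-→d12:-→d13:-→d14:-→d15:-→d16:H4→d17:H6  best=H6
  add 208.182.0.0/16 -> H3 at depth 16
  add 208.176.0.0/12 -> H6 at depth 12
  ? 149.68.7.17  path d0:-→d1:H6→d2:-→d3:-→d4:-→d5:-→d6:-→d7:-→d8:-→d9:-→d10:-→d11:-→d12:-→d13:-→d14:-→d15:-→d16:H4→d17:H6  best=H6
  add 208.128.0.0/10 -> H4 at depth 10
  add 208.182.0.0/20 -> H0 at depth 20
  ? 208.182.6.153  path d0:-→d1:H6→d2:-→d3:-→d4:-→d5:-→d6:-→d7:-→d8:-→d9:-→d10:H4→d11:-→d12:H6→d13:-→d14:-→d15:-→d16:H3→d17:-→d18:-→d19:-→d20:H0→d21:-→d22:-→d23:-→d24:-→d25:H3  best=H3
  ? 149.68.73.111  path d0:-→d1:H6→d2:-→d3:-→d4:-→d5:-→d6:-→d7:-→d8:-→d9:-→d10:-→d11:-→d12:-→d13:-→d14:-→d15:-→d16:H4→d17:H6→d18:-→d19:-→d20:-→d21:-→d22:-→d23:-→d24:-→d25:-→d26:-→d27:-→d28:H4  best=H4
  add 0.0.0.0/0 -> H0 at depth 0
  ? 128.0.0.41  path d0:H0→d1:H6→d2:-→d3:-  best=H6
  ? 208.182.6.128  path d0:H0→d1:H6→d2:-→d3:-→d4:-→d5:-→d6:-→d7:-→d8:-→d9:-→d10:H4→d11:-→d12:H6→d13:-→d14:-→d15:-→d16:H3→d17:-→d18:-→d19:-→d20:H0→d21:-→d22:-→d23:-→d24:-→d25:H3  best=H3
  add 128.0.0.0/3 -> H4 at depth 3
  del 208.128.0.0/10 (clear depth 10)
  add 0.0.0.0/0 -> H6 at depth 0
  ? 204.113.232.74  path d0:H6→d1:H6→d2:-→d3:-  best=H6
  del 149.68.73.96/28 (clear depth 28)
  del 208.182.0.0/20 (clear depth 20)
  del 0.0.0.0/0 (clear depth 0)
  ? 149.68.63.63  path d0:-→d1:H6→d2:-→d3:H4→d4:-→d5:-→d6:-→d7:-→d8:-→d9:-→d10:-→d11:-→d12:-→d13:-→d14:-→d15:-→d16:H4→d17:H6  best=H6
  ? 208.182.6.132  path d0:-→d1:H6→d2:-→d3:-→d4:-→d5:-→d6:-→d7:-→d8:-→d9:-→d10:-→d11:-→d12:H6→d13:-→d14:-→d15:-→d16:H3→d17:-→d18:-→d19:-→d20:-→d21:-→d22:-→d23:-→d24:-→d25:H3  best=H3
  add 149.64.0.0/12 -> H4 at depth 12
  ? 130.162.215.48  path d0:-→d1:H6→d2:-→d3:H4  best=H4
  add 208.182.6.0/24 -> H5 at depth 24
  ? 208.179.196.66  path d0:-→d1:H6→d2:-→d3:-→d4:-→d5:-→d6:-→d7:-→d8:-→d9:-→d10:-→d11:-→d12:H6→d13:-  best=H6
  ? 208.176.27.89  path d0:-→d1:H6→d2:-→d3:-→d4:-→d5:-→d6:-→d7:-→d8:-→d9:-→d10:-→d11:-→d12:H6→d13:-  best=H6
  ? 208.182.6.0  path d0:-→d1:H6→d2:-→d3:-→d4:-→d5:-→d6:-→d7:-→d8:-→d9:-→d10:-→d11:-→d12:H6→d13:-→d14:-→d15:-→d16:H3→d17:-→d18:-→d19:-→d20:-→d21:-→d22:-→d23:-→d24:H5  best=H5
  del 208.182.6.0/24 (clear depth 24)

== LOOKUPS ==
["H6","H6","H3","H4","H6","H3","H6","H6","H3","H4","H6","H6","H5"]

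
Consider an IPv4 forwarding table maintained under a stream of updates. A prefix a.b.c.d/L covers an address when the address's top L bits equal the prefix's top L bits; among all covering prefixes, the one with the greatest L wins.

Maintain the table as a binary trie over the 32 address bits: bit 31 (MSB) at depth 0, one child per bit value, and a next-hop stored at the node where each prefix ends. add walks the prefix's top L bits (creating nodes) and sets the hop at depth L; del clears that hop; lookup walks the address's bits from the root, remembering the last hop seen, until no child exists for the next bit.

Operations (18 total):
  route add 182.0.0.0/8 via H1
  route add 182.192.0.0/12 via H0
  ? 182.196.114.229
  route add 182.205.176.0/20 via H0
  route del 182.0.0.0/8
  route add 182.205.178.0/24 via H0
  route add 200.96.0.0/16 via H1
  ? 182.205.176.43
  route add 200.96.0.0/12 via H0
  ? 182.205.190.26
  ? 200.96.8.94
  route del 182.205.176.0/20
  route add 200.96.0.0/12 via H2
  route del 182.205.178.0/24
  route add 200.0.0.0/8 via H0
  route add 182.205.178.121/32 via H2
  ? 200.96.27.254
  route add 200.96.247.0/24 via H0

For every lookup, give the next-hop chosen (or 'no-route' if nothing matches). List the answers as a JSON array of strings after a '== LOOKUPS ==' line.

Trace:
  add 182.0.0.0/8 -> H1 at depth 8
  add 182.192.0.0/12 -> H0 at depth 12
  lookup 182.196.114.229: bits 101101101100 walk d0:-→d1:-→d2:-→d3:-→d4:-→d5:-→d6:-→d7:-→d8:H1→d9:-→d10:-→d11:-→d12:H0 -> H0
  add 182.205.176.0/20 -> H0 at depth 20
  del 182.0.0.0/8 (clear depth 8)
  add 182.205.178.0/24 -> H0 at depth 24
  add 200.96.0.0/16 -> H1 at depth 16
  lookup 182.205.176.43: bits 1011011011001101101100 walk d0:-→d1:-→d2:-→d3:-→d4:-→d5:-→d6:-→d7:-→d8:-→d9:-→d10:-→d11:-→d12:H0→d13:-→d14:-→d15:-→d16:-→d17:-→d18:-→d19:-→d20:H0→d21:-→d22:- -> H0
  add 200.96.0.0/12 -> H0 at depth 12
  lookup 182.205.190.26: bits 10110110110011011011 walk d0:-→d1:-→d2:-→d3:-→d4:-→d5:-→d6:-→d7:-→d8:-→d9:-→d10:-→d11:-→d12:H0→d13:-→d14:-→d15:-→d16:-→d17:-→d18:-→d19:-→d20:H0 -> H0
  lookup 200.96.8.94: bits 1100100001100000 walk d0:-→d1:-→d2:-→d3:-→d4:-→d5:-→d6:-→d7:-→d8:-→d9:-→d10:-→d11:-→d12:H0→d13:-→d14:-→d15:-→d16:H1 -> H1
  del 182.205.176.0/20 (clear depth 20)
  add 200.96.0.0/12 -> H2 at depth 12
  del 182.205.178.0/24 (clear depth 24)
  add 200.0.0.0/8 -> H0 at depth 8
  add 182.205.178.121/32 -> H2 at depth 32
  lookup 200.96.27.254: bits 1100100001100000 walk d0:-→d1:-→d2:-→d3:-→d4:-→d5:-→d6:-→d7:-→d8:H0→d9:-→d10:-→d11:-→d12:H2→d13:-→d14:-→d15:-→d16:H1 -> H1
  add 200.96.247.0/24 -> H0 at depth 24

== LOOKUPS ==
["H0","H0","H0","H1","H1"]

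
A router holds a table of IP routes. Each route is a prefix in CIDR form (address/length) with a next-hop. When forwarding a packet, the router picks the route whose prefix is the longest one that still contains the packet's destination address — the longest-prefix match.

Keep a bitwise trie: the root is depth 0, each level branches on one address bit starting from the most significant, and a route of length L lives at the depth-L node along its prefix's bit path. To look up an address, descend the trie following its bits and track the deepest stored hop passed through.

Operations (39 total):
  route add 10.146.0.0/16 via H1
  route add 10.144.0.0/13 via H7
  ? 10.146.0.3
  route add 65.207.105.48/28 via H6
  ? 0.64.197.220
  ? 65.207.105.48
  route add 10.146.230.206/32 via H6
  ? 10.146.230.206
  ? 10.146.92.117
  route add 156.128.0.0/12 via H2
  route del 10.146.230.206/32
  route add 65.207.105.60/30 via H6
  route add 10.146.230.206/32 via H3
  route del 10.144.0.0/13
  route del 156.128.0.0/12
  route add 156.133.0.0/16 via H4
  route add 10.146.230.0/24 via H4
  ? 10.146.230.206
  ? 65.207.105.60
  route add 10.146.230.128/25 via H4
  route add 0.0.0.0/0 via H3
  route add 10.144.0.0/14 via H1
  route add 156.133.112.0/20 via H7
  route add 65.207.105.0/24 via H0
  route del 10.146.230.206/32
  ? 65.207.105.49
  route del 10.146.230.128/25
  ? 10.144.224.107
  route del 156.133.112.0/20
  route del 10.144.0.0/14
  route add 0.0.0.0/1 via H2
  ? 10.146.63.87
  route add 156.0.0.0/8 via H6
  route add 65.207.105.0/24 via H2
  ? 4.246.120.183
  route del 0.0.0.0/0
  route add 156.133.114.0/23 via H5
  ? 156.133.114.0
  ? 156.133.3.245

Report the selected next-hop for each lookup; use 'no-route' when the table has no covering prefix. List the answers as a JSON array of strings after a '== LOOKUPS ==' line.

Apply in order:
  + 10.146.0.0/16 (H1) depth=16
  + 10.144.0.0/13 (H7) depth=13
  lookup 10.146.0.3: bits 0000101010010010 walk d0:-→d1:-→d2:-→d3:-→d4:-→d5:-→d6:-→d7:-→d8:-→d9:-→d10:-→d11:-→d12:-→d13:H7→d14:-→d15:-→d16:H1 -> H1
  + 65.207.105.48/28 (H6) depth=28
  lookup 0.64.197.220: bits 0000 walk d0:-→d1:-→d2:-→d3:-→d4:- -> no-route
  lookup 65.207.105.48: bits 0100000111001111011010010011 walk d0:-→d1:-→d2:-→d3:-→d4:-→d5:-→d6:-→d7:-→d8:-→d9:-→d10:-→d11:-→d12:-→d13:-→d14:-→d15:-→d16:-→d17:-→d18:-→d19:-→d20:-→d21:-→d22:-→d23:-→d24:-→d25:-→d26:-→d27:-→d28:H6 -> H6
  + 10.146.230.206/32 (H6) depth=32
  lookup 10.146.230.206: bits 00001010100100101110011011001110 walk d0:-→d1:-→d2:-→d3:-→d4:-→d5:-→d6:-→d7:-→d8:-→d9:-→d10:-→d11:-→d12:-→d13:H7→d14:-→d15:-→d16:H1→d17:-→d18:-→d19:-→d20:-→d21:-→d22:-→d23:-→d24:-→d25:-→d26:-→d27:-→d28:-→d29:-→d30:-→d31:-→d32:H6 -> H6
  lookup 10.146.92.117: bits 0000101010010010 walk d0:-→d1:-→d2:-→d3:-→d4:-→d5:-→d6:-→d7:-→d8:-→d9:-→d10:-→d11:-→d12:-→d13:H7→d14:-→d15:-→d16:H1 -> H1
  + 156.128.0.0/12 (H2) depth=12
  del 10.146.230.206/32 (clear depth 32)
  + 65.207.105.60/30 (H6) depth=30
  + 10.146.230.206/32 (H3) depth=32
  del 10.144.0.0/13 (clear depth 13)
  del 156.128.0.0/12 (clear depth 12)
  + 156.133.0.0/16 (H4) depth=16
  + 10.146.230.0/24 (H4) depth=24
  lookup 10.146.230.206: bits 00001010100100101110011011001110 walk d0:-→d1:-→d2:-→d3:-→d4:-→d5:-→d6:-→d7:-→d8:-→d9:-→d10:-→d11:-→d12:-→d13:-→d14:-→d15:-→d16:H1→d17:-→d18:-→d19:-→d20:-→d21:-→d22:-→d23:-→d24:H4→d25:-→d26:-→d27:-→d28:-→d29:-→d30:-→d31:-→d32:H3 -> H3
  lookup 65.207.105.60: bits 010000011100111101101001001111 walk d0:-→d1:-→d2:-→d3:-→d4:-→d5:-→d6:-→d7:-→d8:-→d9:-→d10:-→d11:-→d12:-→d13:-→d14:-→d15:-→d16:-→d17:-→d18:-→d19:-→d20:-→d21:-→d22:-→d23:-→d24:-→d25:-→d26:-→d27:-→d28:H6→d29:-→d30:H6 -> H6
  + 10.146.230.128/25 (H4) depth=25
  + 0.0.0.0/0 (H3) depth=0
  + 10.144.0.0/14 (H1) depth=14
  + 156.133.112.0/20 (H7) depth=20
  + 65.207.105.0/24 (H0) depth=24
  del 10.146.230.206/32 (clear depth 32)
  lookup 65.207.105.49: bits 0100000111001111011010010011 walk d0:H3→d1:-→d2:-→d3:-→d4:-→d5:-→d6:-→d7:-→d8:-→d9:-→d10:-→d11:-→d12:-→d13:-→d14:-→d15:-→d16:-→d17:-→d18:-→d19:-→d20:-→d21:-→d22:-→d23:-→d24:H0→d25:-→d26:-→d27:-→d28:H6 -> H6
  del 10.146.230.128/25 (clear depth 25)
  lookup 10.144.224.107: bits 00001010100100 walk d0:H3→d1:-→d2:-→d3:-→d4:-→d5:-→d6:-→d7:-→d8:-→d9:-→d10:-→d11:-→d12:-→d13:-→d14:H1 -> H1
  del 156.133.112.0/20 (clear depth 20)
  del 10.144.0.0/14 (clear depth 14)
  + 0.0.0.0/1 (H2) depth=1
  lookup 10.146.63.87: bits 0000101010010010 walk d0:H3→d1:H2→d2:-→d3:-→d4:-→d5:-→d6:-→d7:-→d8:-→d9:-→d10:-→d11:-→d12:-→d13:-→d14:-→d15:-→d16:H1 -> H1
  + 156.0.0.0/8 (H6) depth=8
  + 65.207.105.0/24 (H2) depth=24
  lookup 4.246.120.183: bits 0000 walk d0:H3→d1:H2→d2:-→d3:-→d4:- -> H2
  del 0.0.0.0/0 (clear depth 0)
  + 156.133.114.0/23 (H5) depth=23
  lookup 156.133.114.0: bits 10011100100001010111001 walk d0:-→d1:-→d2:-→d3:-→d4:-→d5:-→d6:-→d7:-→d8:H6→d9:-→d10:-→d11:-→d12:-→d13:-→d14:-→d15:-→d16:H4→d17:-→d18:-→d19:-→d20:-→d21:-→d22:-→d23:H5 -> H5
  lookup 156.133.3.245: bits 10011100100001010 walk d0:-→d1:-→d2:-→d3:-→d4:-→d5:-→d6:-→d7:-→d8:H6→d9:-→d10:-→d11:-→d12:-→d13:-→d14:-→d15:-→d16:H4→d17:- -> H4

== LOOKUPS ==
["H1","no-route","H6","H6","H1","H3","H6","H6","H1","H1","H2","H5","H4"]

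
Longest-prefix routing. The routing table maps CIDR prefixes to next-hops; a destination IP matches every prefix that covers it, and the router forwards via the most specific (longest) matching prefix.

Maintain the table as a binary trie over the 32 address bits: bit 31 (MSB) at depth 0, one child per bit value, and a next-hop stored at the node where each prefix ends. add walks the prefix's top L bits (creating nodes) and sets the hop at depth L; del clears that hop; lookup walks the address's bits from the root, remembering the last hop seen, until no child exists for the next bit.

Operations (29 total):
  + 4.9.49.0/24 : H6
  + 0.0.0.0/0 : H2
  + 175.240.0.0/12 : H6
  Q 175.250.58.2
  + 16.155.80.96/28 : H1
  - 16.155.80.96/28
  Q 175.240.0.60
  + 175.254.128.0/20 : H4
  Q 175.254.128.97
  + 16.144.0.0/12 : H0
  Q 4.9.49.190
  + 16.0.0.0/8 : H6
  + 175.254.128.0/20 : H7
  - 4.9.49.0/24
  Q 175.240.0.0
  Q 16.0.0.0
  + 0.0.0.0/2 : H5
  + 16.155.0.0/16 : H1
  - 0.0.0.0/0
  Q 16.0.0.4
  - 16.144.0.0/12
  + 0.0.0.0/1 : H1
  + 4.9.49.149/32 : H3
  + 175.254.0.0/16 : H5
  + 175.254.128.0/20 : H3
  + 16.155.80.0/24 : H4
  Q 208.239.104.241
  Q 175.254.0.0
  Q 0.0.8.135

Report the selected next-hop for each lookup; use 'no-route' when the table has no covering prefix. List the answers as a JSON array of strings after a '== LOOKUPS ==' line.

Apply in order:
  + 4.9.49.0/24 (H6) depth=24
  + 0.0.0.0/0 (H2) depth=0
  + 175.240.0.0/12 (H6) depth=12
  lookup 175.250.58.2: bits 101011111111 walk d0:H2→d1:-→d2:-→d3:-→d4:-→d5:-→d6:-→d7:-→d8:-→d9:-→d10:-→d11:-→d12:H6 -> H6
  + 16.155.80.96/28 (H1) depth=28
  - 16.155.80.96/28 clear@28
  lookup 175.240.0.60: bits 101011111111 walk d0:H2→d1:-→d2:-→d3:-→d4:-→d5:-→d6:-→d7:-→d8:-→d9:-→d10:-→d11:-→d12:H6 -> H6
  + 175.254.128.0/20 (H4) depth=20
  lookup 175.254.128.97: bits 10101111111111101000 walk d0:H2→d1:-→d2:-→d3:-→d4:-→d5:-→d6:-→d7:-→d8:-→d9:-→d10:-→d11:-→d12:H6→d13:-→d14:-→d15:-→d16:-→d17:-→d18:-→d19:-→d20:H4 -> H4
  + 16.144.0.0/12 (H0) depth=12
  lookup 4.9.49.190: bits 000001000000100100110001 walk d0:H2→d1:-→d2:-→d3:-→d4:-→d5:-→d6:-→d7:-→d8:-→d9:-→d10:-→d11:-→d12:-→d13:-→d14:-→d15:-→d16:-→d17:-→d18:-→d19:-→d20:-→d21:-→d22:-→d23:-→d24:H6 -> H6
  + 16.0.0.0/8 (H6) depth=8
  + 175.254.128.0/20 (H7) depth=20
  - 4.9.49.0/24 clear@24
  lookup 175.240.0.0: bits 101011111111 walk d0:H2→d1:-→d2:-→d3:-→d4:-→d5:-→d6:-→d7:-→d8:-→d9:-→d10:-→d11:-→d12:H6 -> H6
  lookup 16.0.0.0: bits 00010000 walk d0:H2→d1:-→d2:-→d3:-→d4:-→d5:-→d6:-→d7:-→d8:H6 -> H6
  + 0.0.0.0/2 (H5) depth=2
  + 16.155.0.0/16 (H1) depth=16
  - 0.0.0.0/0 clear@0
  lookup 16.0.0.4: bits 00010000 walk d0:-→d1:-→d2:H5→d3:-→d4:-→d5:-→d6:-→d7:-→d8:H6 -> H6
  - 16.144.0.0/12 clear@12
  + 0.0.0.0/1 (H1) depth=1
  + 4.9.49.149/32 (H3) depth=32
  + 175.254.0.0/16 (H5) depth=16
  + 175.254.128.0/20 (H3) depth=20
  + 16.155.80.0/24 (H4) depth=24
  lookup 208.239.104.241: bits 1 walk d0:-→d1:- -> no-route
  lookup 175.254.0.0: bits 1010111111111110 walk d0:-→d1:-→d2:-→d3:-→d4:-→d5:-→d6:-→d7:-→d8:-→d9:-→d10:-→d11:-→d12:H6→d13:-→d14:-→d15:-→d16:H5 -> H5
  lookup 0.0.8.135: bits 00000 walk d0:-→d1:H1→d2:H5→d3:-→d4:-→d5:- -> H5

== LOOKUPS ==
["H6","H6","H4","H6","H6","H6","H6","no-route","H5","H5"]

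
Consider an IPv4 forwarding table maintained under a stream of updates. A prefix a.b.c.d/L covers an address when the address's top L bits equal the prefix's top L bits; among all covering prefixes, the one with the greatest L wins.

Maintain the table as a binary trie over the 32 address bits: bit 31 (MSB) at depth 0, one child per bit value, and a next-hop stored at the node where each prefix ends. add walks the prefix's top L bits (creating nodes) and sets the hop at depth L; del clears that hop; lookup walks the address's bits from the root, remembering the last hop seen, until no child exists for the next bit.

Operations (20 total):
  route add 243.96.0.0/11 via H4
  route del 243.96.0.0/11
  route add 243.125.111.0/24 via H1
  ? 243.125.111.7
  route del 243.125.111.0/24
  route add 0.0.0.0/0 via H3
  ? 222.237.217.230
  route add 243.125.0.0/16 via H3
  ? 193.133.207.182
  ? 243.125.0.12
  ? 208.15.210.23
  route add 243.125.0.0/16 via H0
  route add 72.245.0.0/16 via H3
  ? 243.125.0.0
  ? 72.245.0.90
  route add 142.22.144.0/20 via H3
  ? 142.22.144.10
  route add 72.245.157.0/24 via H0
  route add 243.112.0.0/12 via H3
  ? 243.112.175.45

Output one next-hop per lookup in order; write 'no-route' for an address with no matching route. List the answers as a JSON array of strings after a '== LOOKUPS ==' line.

Process each operation:
  + 243.96.0.0/11 (H4) depth=11
  del 243.96.0.0/11 (clear depth 11)
  + 243.125.111.0/24 (H1) depth=24
  ? 243.125.111.7  path d0:-→d1:-→d2:-→d3:-→d4:-→d5:-→d6:-→d7:-→d8:-→d9:-→d10:-→d11:-→d12:-→d13:-→d14:-→d15:-→d16:-→d17:-→d18:-→d19:-→d20:-→d21:-→d22:-→d23:-→d24:H1  best=H1
  del 243.125.111.0/24 (clear depth 24)
  + 0.0.0.0/0 (H3) depth=0
  ? 222.237.217.230  path d0:H3→d1:-→d2:-  best=H3
  + 243.125.0.0/16 (H3) depth=16
  ? 193.133.207.182  path d0:H3→d1:-→d2:-  best=H3
  ? 243.125.0.12  path d0:H3→d1:-→d2:-→d3:-→d4:-→d5:-→d6:-→d7:-→d8:-→d9:-→d10:-→d11:-→d12:-→d13:-→d14:-→d15:-→d16:H3→d17:-  best=H3
  ? 208.15.210.23  path d0:H3→d1:-→d2:-  best=H3
  + 243.125.0.0/16 (H0) depth=16
  + 72.245.0.0/16 (H3) depth=16
  ? 243.125.0.0  path d0:H3→d1:-→d2:-→d3:-→d4:-→d5:-→d6:-→d7:-→d8:-→d9:-→d10:-→d11:-→d12:-→d13:-→d14:-→d15:-→d16:H0→d17:-  best=H0
  ? 72.245.0.90  path d0:H3→d1:-→d2:-→d3:-→d4:-→d5:-→d6:-→d7:-→d8:-→d9:-→d10:-→d11:-→d12:-→d13:-→d14:-→d15:-→d16:H3  best=H3
  + 142.22.144.0/20 (H3) depth=20
  ? 142.22.144.10  path d0:H3→d1:-→d2:-→d3:-→d4:-→d5:-→d6:-→d7:-→d8:-→d9:-→d10:-→d11:-→d12:-→d13:-→d14:-→d15:-→d16:-→d17:-→d18:-→d19:-→d20:H3  best=H3
  + 72.245.157.0/24 (H0) depth=24
  + 243.112.0.0/12 (H3) depth=12
  ? 243.112.175.45  path d0:H3→d1:-→d2:-→d3:-→d4:-→d5:-→d6:-→d7:-→d8:-→d9:-→d10:-→d11:-→d12:H3  best=H3

== LOOKUPS ==
["H1","H3","H3","H3","H3","H0","H3","H3","H3"]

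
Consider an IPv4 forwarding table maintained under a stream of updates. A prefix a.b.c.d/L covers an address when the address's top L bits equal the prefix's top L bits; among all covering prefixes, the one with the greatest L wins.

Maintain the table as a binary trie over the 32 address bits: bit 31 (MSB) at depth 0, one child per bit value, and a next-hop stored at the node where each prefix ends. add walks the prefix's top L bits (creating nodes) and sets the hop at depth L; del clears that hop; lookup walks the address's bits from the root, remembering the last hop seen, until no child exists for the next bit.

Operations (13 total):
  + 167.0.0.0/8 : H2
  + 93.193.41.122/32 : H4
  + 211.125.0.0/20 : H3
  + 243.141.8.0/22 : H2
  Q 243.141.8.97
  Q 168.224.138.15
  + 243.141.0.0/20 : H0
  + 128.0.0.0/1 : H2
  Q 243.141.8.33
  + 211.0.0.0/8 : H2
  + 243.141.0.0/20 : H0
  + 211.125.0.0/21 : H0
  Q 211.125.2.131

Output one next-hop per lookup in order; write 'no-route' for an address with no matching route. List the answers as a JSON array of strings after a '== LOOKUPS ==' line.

Trace:
  add 167.0.0.0/8 -> H2 at depth 8
  add 93.193.41.122/32 -> H4 at depth 32
  add 211.125.0.0/20 -> H3 at depth 20
  add 243.141.8.0/22 -> H2 at depth 22
  lookup 243.141.8.97: bits 1111001110001101000010 walk d0:-→d1:-→d2:-→d3:-→d4:-→d5:-→d6:-→d7:-→d8:-→d9:-→d10:-→d11:-→d12:-→d13:-→d14:-→d15:-→d16:-→d17:-→d18:-→d19:-→d20:-→d21:-→d22:H2 -> H2
  lookup 168.224.138.15: bits 1010 walk d0:-→d1:-→d2:-→d3:-→d4:- -> no-route
  add 243.141.0.0/20 -> H0 at depth 20
  add 128.0.0.0/1 -> H2 at depth 1
  lookup 243.141.8.33: bits 1111001110001101000010 walk d0:-→d1:H2→d2:-→d3:-→d4:-→d5:-→d6:-→d7:-→d8:-→d9:-→d10:-→d11:-→d12:-→d13:-→d14:-→d15:-→d16:-→d17:-→d18:-→d19:-→d20:H0→d21:-→d22:H2 -> H2
  add 211.0.0.0/8 -> H2 at depth 8
  add 243.141.0.0/20 -> H0 at depth 20
  add 211.125.0.0/21 -> H0 at depth 21
  lookup 211.125.2.131: bits 110100110111110100000 walk d0:-→d1:H2→d2:-→d3:-→d4:-→d5:-→d6:-→d7:-→d8:H2→d9:-→d10:-→d11:-→d12:-→d13:-→d14:-→d15:-→d16:-→d17:-→d18:-→d19:-→d20:H3→d21:H0 -> H0

== LOOKUPS ==
["H2","no-route","H2","H0"]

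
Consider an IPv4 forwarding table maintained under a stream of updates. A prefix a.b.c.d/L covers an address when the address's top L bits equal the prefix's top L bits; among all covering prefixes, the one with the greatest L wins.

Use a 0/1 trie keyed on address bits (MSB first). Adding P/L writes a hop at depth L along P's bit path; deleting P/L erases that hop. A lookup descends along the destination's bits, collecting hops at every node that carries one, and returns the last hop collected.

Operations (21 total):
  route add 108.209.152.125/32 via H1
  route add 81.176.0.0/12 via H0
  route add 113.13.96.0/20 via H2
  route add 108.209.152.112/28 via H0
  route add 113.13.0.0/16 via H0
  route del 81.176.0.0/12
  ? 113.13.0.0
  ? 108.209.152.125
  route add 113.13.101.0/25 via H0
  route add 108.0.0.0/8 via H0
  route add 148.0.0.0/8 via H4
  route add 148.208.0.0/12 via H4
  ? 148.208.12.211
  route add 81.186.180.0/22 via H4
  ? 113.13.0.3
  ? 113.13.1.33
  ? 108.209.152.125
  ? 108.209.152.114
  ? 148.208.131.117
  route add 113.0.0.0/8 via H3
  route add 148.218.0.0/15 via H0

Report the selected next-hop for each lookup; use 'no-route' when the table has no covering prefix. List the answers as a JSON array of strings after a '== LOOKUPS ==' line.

Trace:
  + 108.209.152.125/32 (H1) depth=32
  + 81.176.0.0/12 (H0) depth=12
  + 113.13.96.0/20 (H2) depth=20
  + 108.209.152.112/28 (H0) depth=28
  + 113.13.0.0/16 (H0) depth=16
  del 81.176.0.0/12 (clear depth 12)
  Q 113.13.0.0: descend 01110001000011010 ; hops seen [H0] ; pick H0
  Q 108.209.152.125: descend 01101100110100011001100001111101 ; hops seen [H0,H1] ; pick H1
  + 113.13.101.0/25 (H0) depth=25
  + 108.0.0.0/8 (H0) depth=8
  + 148.0.0.0/8 (H4) depth=8
  + 148.208.0.0/12 (H4) depth=12
  Q 148.208.12.211: descend 100101001101 ; hops seen [H4,H4] ; pick H4
  + 81.186.180.0/22 (H4) depth=22
  Q 113.13.0.3: descend 01110001000011010 ; hops seen [H0] ; pick H0
  Q 113.13.1.33: descend 01110001000011010 ; hops seen [H0] ; pick H0
  Q 108.209.152.125: descend 01101100110100011001100001111101 ; hops seen [H0,H0,H1] ; pick H1
  Q 108.209.152.114: descend 0110110011010001100110000111 ; hops seen [H0,H0] ; pick H0
  Q 148.208.131.117: descend 100101001101 ; hops seen [H4,H4] ; pick H4
  + 113.0.0.0/8 (H3) depth=8
  + 148.218.0.0/15 (H0) depth=15

== LOOKUPS ==
["H0","H1","H4","H0","H0","H1","H0","H4"]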